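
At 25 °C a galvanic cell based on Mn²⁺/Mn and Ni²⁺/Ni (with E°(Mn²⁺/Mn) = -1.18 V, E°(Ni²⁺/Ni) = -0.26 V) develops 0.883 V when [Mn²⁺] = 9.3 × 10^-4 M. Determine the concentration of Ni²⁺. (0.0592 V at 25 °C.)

From the Nernst equation, log Q = n(E° − E)/0.0592 = 2(0.92 − 0.883)/0.0592 = 1.250, so Q = 17.8.
With Q = [Mn²⁺]/[Ni²⁺] and the known concentrations, [Ni²⁺] in the denominator gives [Ni²⁺] = 5.2 × 10^-5 M.

5.2 × 10^-5 M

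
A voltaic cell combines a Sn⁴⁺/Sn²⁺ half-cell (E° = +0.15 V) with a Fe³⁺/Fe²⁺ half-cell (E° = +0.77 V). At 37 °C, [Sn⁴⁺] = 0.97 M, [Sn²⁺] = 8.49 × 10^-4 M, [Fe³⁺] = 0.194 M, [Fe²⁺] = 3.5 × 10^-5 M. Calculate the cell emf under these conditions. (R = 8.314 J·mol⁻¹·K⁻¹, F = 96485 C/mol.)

The Fe³⁺/Fe²⁺ couple has the higher reduction potential and acts as the cathode, so E°_cell = +0.77 − (+0.15) = 0.62 V.
Balancing electrons gives n = 2; the reaction quotient is Q = [Sn⁴⁺]·[Fe²⁺]^2/([Sn²⁺]·[Fe³⁺]^2) = 3.72 × 10^-5.
E = E° − (RT/nF) ln Q = 0.62 − (8.314×310)/(2×96485) × (-10.200) = 0.620 + 0.136 = 0.756 V.

0.756 V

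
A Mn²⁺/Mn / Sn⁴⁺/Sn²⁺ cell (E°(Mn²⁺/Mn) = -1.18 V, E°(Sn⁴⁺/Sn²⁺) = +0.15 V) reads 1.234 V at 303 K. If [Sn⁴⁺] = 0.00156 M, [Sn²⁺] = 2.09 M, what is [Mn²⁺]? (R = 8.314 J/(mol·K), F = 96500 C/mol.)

From the Nernst equation, ln Q = nF(E° − E)/RT = 2×96500×(1.33 − 1.234)/(8.314×303) = 7.355, so Q = 1560.
With Q = [Mn²⁺]·[Sn²⁺]/[Sn⁴⁺] and the known concentrations, [Mn²⁺] in the numerator gives [Mn²⁺] = 1.2 M.

1.2 M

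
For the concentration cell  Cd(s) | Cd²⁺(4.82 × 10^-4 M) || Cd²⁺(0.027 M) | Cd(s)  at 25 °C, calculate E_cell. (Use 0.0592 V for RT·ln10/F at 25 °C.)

Both half-cells are Cd²⁺/Cd, so E°_cell = 0. The concentrated side is the cathode; the cell reaction moves Cd²⁺ from high to low concentration with n = 2.
Q = [Cd²⁺]_dilute/[Cd²⁺]_conc = 4.82 × 10^-4/0.027 = 0.0179.
E = 0 − (0.0592/2) log Q = −(0.0592/2)(-1.748) = 0.0517 V.

0.052 V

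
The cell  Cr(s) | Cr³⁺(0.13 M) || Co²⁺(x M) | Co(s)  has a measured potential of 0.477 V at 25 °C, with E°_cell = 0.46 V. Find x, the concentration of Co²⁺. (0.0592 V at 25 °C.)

0.96 M

From the Nernst equation, log Q = n(E° − E)/0.0592 = 6(0.46 − 0.477)/0.0592 = -1.723, so Q = 0.0189.
With Q = [Cr³⁺]^2/[Co²⁺]^3 and the known concentrations, [Co²⁺]^3 in the denominator gives [Co²⁺] = 0.96 M.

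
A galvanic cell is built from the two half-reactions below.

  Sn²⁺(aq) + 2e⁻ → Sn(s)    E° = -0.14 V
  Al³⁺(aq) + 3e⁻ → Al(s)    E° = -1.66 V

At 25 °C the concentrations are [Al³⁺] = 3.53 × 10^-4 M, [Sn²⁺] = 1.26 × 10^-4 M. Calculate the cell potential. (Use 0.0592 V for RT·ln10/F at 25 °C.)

The Sn²⁺/Sn couple has the higher reduction potential and acts as the cathode, so E°_cell = -0.14 − (-1.66) = 1.52 V.
Balancing electrons gives n = 6; the reaction quotient is Q = [Al³⁺]^2/[Sn²⁺]^3 = 6.23 × 10^4.
At 25 °C, E = E° − (0.0592/n) log Q = 1.52 − (0.0592/6)(4.794) = 1.520 − 0.047 = 1.473 V.

1.47 V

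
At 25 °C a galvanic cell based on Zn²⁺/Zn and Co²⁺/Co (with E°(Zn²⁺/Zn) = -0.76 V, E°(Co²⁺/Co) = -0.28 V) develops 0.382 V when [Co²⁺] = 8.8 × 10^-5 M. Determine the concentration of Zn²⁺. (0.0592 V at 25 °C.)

From the Nernst equation, log Q = n(E° − E)/0.0592 = 2(0.48 − 0.382)/0.0592 = 3.311, so Q = 2050.
With Q = [Zn²⁺]/[Co²⁺] and the known concentrations, [Zn²⁺] in the numerator gives [Zn²⁺] = 0.18 M.

0.18 M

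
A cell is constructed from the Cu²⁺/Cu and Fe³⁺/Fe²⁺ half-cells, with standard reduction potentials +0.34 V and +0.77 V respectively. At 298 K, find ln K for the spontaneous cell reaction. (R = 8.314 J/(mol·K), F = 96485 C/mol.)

E°_cell = +0.77 − (+0.34) = 0.43 V, with n = 2 electrons transferred.
At equilibrium E = 0, so the Nernst equation gives ln K = nFE°/RT = (2)(96485)(0.43)/((8.314)(298)) = 33.49.

ln K = 33.5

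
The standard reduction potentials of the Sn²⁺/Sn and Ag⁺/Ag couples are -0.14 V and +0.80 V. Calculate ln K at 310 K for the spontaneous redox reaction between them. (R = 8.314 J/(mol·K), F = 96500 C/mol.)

E°_cell = +0.80 − (-0.14) = 0.94 V, with n = 2 electrons transferred.
At equilibrium E = 0, so the Nernst equation gives ln K = nFE°/RT = (2)(96500)(0.94)/((8.314)(310)) = 70.39.

ln K = 70.4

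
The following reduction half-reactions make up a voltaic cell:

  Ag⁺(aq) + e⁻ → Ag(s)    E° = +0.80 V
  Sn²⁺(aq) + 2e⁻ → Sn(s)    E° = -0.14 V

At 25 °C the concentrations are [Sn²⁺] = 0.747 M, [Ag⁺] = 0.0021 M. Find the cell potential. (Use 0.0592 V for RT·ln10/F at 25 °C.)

The Ag⁺/Ag couple has the higher reduction potential and acts as the cathode, so E°_cell = +0.80 − (-0.14) = 0.94 V.
Balancing electrons gives n = 2; the reaction quotient is Q = [Sn²⁺]/[Ag⁺]^2 = 1.69 × 10^5.
At 25 °C, E = E° − (0.0592/n) log Q = 0.94 − (0.0592/2)(5.229) = 0.940 − 0.155 = 0.785 V.

0.785 V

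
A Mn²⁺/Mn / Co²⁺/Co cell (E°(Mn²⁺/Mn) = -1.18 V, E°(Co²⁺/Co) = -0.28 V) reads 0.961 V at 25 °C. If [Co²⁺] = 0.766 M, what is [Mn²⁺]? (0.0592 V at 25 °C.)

From the Nernst equation, log Q = n(E° − E)/0.0592 = 2(0.90 − 0.961)/0.0592 = -2.061, so Q = 0.00869.
With Q = [Mn²⁺]/[Co²⁺] and the known concentrations, [Mn²⁺] in the numerator gives [Mn²⁺] = 0.0067 M.

0.0067 M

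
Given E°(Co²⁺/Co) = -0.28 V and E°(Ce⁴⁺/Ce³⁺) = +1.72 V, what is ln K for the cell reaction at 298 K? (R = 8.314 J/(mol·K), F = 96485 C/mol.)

E°_cell = +1.72 − (-0.28) = 2.00 V, with n = 2 electrons transferred.
At equilibrium E = 0, so the Nernst equation gives ln K = nFE°/RT = (2)(96485)(2.00)/((8.314)(298)) = 155.77.

ln K = 155.8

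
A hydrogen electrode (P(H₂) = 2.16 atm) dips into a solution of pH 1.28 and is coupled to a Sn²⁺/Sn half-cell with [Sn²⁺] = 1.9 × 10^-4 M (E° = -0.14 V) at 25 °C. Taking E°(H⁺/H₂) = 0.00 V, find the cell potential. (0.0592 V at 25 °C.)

0.16 V

The hydrogen couple is the cathode, so E°_cell = 0.14 V; n = 2.
[H⁺] = 10^(−1.28) = 0.052 M, and Q = [Sn²⁺]·P(H₂) / [H⁺]^2 = 0.149.
E = E° − (0.0592/2) log Q = 0.14 − (0.0592/2)(-0.827) = 0.164 V.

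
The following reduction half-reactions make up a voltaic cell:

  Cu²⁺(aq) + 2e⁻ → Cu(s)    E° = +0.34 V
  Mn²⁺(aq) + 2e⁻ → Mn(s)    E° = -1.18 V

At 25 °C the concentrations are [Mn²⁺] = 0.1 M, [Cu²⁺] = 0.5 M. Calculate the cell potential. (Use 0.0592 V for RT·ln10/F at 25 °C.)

The Cu²⁺/Cu couple has the higher reduction potential and acts as the cathode, so E°_cell = +0.34 − (-1.18) = 1.52 V.
Balancing electrons gives n = 2; the reaction quotient is Q = [Mn²⁺]/[Cu²⁺] = 0.200.
At 25 °C, E = E° − (0.0592/n) log Q = 1.52 − (0.0592/2)(-0.699) = 1.520 + 0.021 = 1.541 V.

1.54 V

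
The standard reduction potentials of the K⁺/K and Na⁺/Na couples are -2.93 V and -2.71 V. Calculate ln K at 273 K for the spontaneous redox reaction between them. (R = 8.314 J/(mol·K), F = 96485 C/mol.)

E°_cell = -2.71 − (-2.93) = 0.22 V, with n = 1 electron transferred.
At equilibrium E = 0, so the Nernst equation gives ln K = nFE°/RT = (1)(96485)(0.22)/((8.314)(273)) = 9.35.

ln K = 9.4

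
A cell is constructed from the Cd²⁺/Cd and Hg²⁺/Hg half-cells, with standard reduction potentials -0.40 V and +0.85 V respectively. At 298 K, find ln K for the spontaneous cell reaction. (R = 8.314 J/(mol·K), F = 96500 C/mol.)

ln K = 97.4

E°_cell = +0.85 − (-0.40) = 1.25 V, with n = 2 electrons transferred.
At equilibrium E = 0, so the Nernst equation gives ln K = nFE°/RT = (2)(96500)(1.25)/((8.314)(298)) = 97.37.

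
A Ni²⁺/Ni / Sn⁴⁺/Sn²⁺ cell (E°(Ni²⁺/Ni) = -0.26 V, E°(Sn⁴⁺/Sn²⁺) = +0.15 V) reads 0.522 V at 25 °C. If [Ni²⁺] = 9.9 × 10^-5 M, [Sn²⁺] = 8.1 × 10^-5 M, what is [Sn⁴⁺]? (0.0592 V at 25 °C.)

4.9 × 10^-5 M

From the Nernst equation, log Q = n(E° − E)/0.0592 = 2(0.41 − 0.522)/0.0592 = -3.784, so Q = 1.65 × 10^-4.
With Q = [Ni²⁺]·[Sn²⁺]/[Sn⁴⁺] and the known concentrations, [Sn⁴⁺] in the denominator gives [Sn⁴⁺] = 4.9 × 10^-5 M.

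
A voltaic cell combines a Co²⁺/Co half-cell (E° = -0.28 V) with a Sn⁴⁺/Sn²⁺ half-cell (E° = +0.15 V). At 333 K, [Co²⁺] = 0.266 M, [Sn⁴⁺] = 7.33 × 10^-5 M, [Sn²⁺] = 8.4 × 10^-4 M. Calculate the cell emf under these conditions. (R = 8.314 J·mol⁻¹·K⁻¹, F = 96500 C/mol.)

The Sn⁴⁺/Sn²⁺ couple has the higher reduction potential and acts as the cathode, so E°_cell = +0.15 − (-0.28) = 0.43 V.
Balancing electrons gives n = 2; the reaction quotient is Q = [Co²⁺]·[Sn²⁺]/[Sn⁴⁺] = 3.05.
E = E° − (RT/nF) ln Q = 0.43 − (8.314×333)/(2×96500) × (1.115) = 0.430 − 0.016 = 0.414 V.

0.414 V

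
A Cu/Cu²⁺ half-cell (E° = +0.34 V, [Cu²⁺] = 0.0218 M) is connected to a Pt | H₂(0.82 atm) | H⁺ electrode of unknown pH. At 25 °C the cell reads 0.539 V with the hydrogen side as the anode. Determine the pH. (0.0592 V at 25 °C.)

E°_cell = 0.34 V and n = 2.
log Q = n(E° − E)/0.0592 = 2×(0.34 − 0.539)/0.0592 = -6.723.
With Q = [H⁺]^2 / ([Cu²⁺]·P(H₂)), solving for [H⁺] gives log[H⁺] = -4.235, so pH = 4.24.

pH = 4.24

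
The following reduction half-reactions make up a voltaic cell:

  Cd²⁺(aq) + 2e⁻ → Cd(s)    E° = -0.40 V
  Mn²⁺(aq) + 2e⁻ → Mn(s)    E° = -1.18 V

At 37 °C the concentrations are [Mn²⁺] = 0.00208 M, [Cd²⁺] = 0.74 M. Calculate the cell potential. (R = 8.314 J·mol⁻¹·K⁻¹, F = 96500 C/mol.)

The Cd²⁺/Cd couple has the higher reduction potential and acts as the cathode, so E°_cell = -0.40 − (-1.18) = 0.78 V.
Balancing electrons gives n = 2; the reaction quotient is Q = [Mn²⁺]/[Cd²⁺] = 0.00281.
E = E° − (RT/nF) ln Q = 0.78 − (8.314×310)/(2×96500) × (-5.874) = 0.780 + 0.078 = 0.858 V.

0.858 V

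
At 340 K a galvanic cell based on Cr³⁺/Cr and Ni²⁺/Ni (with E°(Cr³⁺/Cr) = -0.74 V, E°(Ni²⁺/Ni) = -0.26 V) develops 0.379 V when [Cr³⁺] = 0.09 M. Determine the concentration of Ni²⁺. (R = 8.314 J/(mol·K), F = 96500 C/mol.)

2 × 10^-4 M

From the Nernst equation, ln Q = nF(E° − E)/RT = 6×96500×(0.48 − 0.379)/(8.314×340) = 20.688, so Q = 9.65 × 10^8.
With Q = [Cr³⁺]^2/[Ni²⁺]^3 and the known concentrations, [Ni²⁺]^3 in the denominator gives [Ni²⁺] = 2 × 10^-4 M.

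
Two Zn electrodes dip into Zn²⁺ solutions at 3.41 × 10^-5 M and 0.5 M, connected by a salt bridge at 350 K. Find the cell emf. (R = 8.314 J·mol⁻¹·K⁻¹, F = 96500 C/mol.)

Both half-cells are Zn²⁺/Zn, so E°_cell = 0. The concentrated side is the cathode; the cell reaction moves Zn²⁺ from high to low concentration with n = 2.
Q = [Zn²⁺]_dilute/[Zn²⁺]_conc = 3.41 × 10^-5/0.5 = 6.82 × 10^-5.
E = 0 − (RT/nF) ln Q = −((8.314×350)/(2×96500))(-9.593) = 0.1446 V.

0.14 V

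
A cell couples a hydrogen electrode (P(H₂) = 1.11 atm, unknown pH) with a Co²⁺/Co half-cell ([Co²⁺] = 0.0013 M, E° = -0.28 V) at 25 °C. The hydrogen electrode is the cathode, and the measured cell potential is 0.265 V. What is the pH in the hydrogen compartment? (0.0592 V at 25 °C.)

E°_cell = 0.28 V and n = 2.
log Q = n(E° − E)/0.0592 = 2×(0.28 − 0.265)/0.0592 = 0.507.
With Q = [Co²⁺]·P(H₂) / [H⁺]^2, solving for [H⁺] gives log[H⁺] = -1.674, so pH = 1.67.

pH = 1.67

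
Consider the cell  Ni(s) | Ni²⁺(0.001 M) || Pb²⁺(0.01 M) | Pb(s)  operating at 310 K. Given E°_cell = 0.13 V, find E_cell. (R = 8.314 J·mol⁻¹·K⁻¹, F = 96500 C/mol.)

0.161 V

Balancing electrons gives n = 2; the reaction quotient is Q = [Ni²⁺]/[Pb²⁺] = 0.100.
E = E° − (RT/nF) ln Q = 0.13 − (8.314×310)/(2×96500) × (-2.303) = 0.130 + 0.031 = 0.161 V.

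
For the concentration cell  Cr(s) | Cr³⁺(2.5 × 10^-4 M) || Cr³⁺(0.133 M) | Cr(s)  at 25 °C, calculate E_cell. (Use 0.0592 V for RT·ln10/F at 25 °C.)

Both half-cells are Cr³⁺/Cr, so E°_cell = 0. The concentrated side is the cathode; the cell reaction moves Cr³⁺ from high to low concentration with n = 3.
Q = [Cr³⁺]_dilute/[Cr³⁺]_conc = 2.5 × 10^-4/0.133 = 0.00188.
E = 0 − (0.0592/3) log Q = −(0.0592/3)(-2.726) = 0.0538 V.

0.054 V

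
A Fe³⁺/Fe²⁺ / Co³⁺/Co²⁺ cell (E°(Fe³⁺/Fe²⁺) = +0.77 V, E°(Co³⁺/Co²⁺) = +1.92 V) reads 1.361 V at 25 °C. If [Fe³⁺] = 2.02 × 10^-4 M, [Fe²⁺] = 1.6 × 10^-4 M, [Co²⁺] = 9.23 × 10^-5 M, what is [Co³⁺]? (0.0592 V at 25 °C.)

From the Nernst equation, log Q = n(E° − E)/0.0592 = 1(1.15 − 1.361)/0.0592 = -3.564, so Q = 2.73 × 10^-4.
With Q = [Fe³⁺]·[Co²⁺]/([Fe²⁺]·[Co³⁺]) and the known concentrations, [Co³⁺] in the denominator gives [Co³⁺] = 0.43 M.

0.43 M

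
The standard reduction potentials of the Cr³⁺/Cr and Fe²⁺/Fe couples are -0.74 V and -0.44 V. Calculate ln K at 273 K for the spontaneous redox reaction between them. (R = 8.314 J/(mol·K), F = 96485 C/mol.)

ln K = 76.5

E°_cell = -0.44 − (-0.74) = 0.30 V, with n = 6 electrons transferred.
At equilibrium E = 0, so the Nernst equation gives ln K = nFE°/RT = (6)(96485)(0.30)/((8.314)(273)) = 76.52.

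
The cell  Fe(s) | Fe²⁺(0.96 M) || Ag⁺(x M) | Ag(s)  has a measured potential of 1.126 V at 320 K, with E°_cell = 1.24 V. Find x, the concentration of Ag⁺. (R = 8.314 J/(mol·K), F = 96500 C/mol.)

0.016 M

From the Nernst equation, ln Q = nF(E° − E)/RT = 2×96500×(1.24 − 1.126)/(8.314×320) = 8.270, so Q = 3900.
With Q = [Fe²⁺]/[Ag⁺]^2 and the known concentrations, [Ag⁺]^2 in the denominator gives [Ag⁺] = 0.016 M.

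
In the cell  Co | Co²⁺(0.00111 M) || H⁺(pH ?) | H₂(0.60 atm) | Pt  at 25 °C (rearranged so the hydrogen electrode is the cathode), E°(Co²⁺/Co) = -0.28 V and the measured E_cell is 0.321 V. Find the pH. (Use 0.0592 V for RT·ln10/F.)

E°_cell = 0.28 V and n = 2.
log Q = n(E° − E)/0.0592 = 2×(0.28 − 0.321)/0.0592 = -1.385.
With Q = [Co²⁺]·P(H₂) / [H⁺]^2, solving for [H⁺] gives log[H⁺] = -0.896, so pH = 0.90.

pH = 0.90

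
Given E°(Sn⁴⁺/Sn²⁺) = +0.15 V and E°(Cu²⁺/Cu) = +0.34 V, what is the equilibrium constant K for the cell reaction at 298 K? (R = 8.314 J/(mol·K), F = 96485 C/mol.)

E°_cell = +0.34 − (+0.15) = 0.19 V, with n = 2 electrons transferred.
At equilibrium E = 0, so the Nernst equation gives ln K = nFE°/RT = (2)(96485)(0.19)/((8.314)(298)) = 14.80.
K = e^14.80 = 2.7 × 10^6.

2.7 × 10^6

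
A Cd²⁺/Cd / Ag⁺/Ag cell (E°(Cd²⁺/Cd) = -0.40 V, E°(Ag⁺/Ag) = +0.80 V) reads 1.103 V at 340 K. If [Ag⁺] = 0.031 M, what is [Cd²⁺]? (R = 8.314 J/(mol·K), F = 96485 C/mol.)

From the Nernst equation, ln Q = nF(E° − E)/RT = 2×96485×(1.20 − 1.103)/(8.314×340) = 6.622, so Q = 751.
With Q = [Cd²⁺]/[Ag⁺]^2 and the known concentrations, [Cd²⁺] in the numerator gives [Cd²⁺] = 0.72 M.

0.72 M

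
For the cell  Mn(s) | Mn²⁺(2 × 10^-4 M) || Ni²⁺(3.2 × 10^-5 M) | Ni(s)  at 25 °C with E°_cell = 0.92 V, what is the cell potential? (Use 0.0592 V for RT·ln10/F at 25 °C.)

0.896 V

Balancing electrons gives n = 2; the reaction quotient is Q = [Mn²⁺]/[Ni²⁺] = 6.25.
At 25 °C, E = E° − (0.0592/n) log Q = 0.92 − (0.0592/2)(0.796) = 0.920 − 0.024 = 0.896 V.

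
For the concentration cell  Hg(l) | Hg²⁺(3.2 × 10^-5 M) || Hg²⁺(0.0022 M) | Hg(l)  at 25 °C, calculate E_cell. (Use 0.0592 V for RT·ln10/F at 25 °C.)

0.054 V

Both half-cells are Hg²⁺/Hg, so E°_cell = 0. The concentrated side is the cathode; the cell reaction moves Hg²⁺ from high to low concentration with n = 2.
Q = [Hg²⁺]_dilute/[Hg²⁺]_conc = 3.2 × 10^-5/0.0022 = 0.0145.
E = 0 − (0.0592/2) log Q = −(0.0592/2)(-1.837) = 0.0544 V.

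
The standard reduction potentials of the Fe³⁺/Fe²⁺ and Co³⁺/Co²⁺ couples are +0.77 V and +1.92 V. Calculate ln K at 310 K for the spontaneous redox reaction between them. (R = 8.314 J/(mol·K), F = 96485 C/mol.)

E°_cell = +1.92 − (+0.77) = 1.15 V, with n = 1 electron transferred.
At equilibrium E = 0, so the Nernst equation gives ln K = nFE°/RT = (1)(96485)(1.15)/((8.314)(310)) = 43.05.

ln K = 43.1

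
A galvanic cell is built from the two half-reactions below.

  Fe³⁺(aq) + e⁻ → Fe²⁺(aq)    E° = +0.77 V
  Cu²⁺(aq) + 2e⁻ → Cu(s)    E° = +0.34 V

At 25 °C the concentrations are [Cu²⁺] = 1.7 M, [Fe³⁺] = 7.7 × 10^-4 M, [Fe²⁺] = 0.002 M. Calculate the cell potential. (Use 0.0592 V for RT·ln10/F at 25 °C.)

The Fe³⁺/Fe²⁺ couple has the higher reduction potential and acts as the cathode, so E°_cell = +0.77 − (+0.34) = 0.43 V.
Balancing electrons gives n = 2; the reaction quotient is Q = [Cu²⁺]·[Fe²⁺]^2/[Fe³⁺]^2 = 11.5.
At 25 °C, E = E° − (0.0592/n) log Q = 0.43 − (0.0592/2)(1.060) = 0.430 − 0.031 = 0.399 V.

0.399 V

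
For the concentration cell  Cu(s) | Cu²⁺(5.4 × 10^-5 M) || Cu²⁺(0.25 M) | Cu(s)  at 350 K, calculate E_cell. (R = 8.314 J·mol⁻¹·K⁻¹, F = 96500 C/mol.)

Both half-cells are Cu²⁺/Cu, so E°_cell = 0. The concentrated side is the cathode; the cell reaction moves Cu²⁺ from high to low concentration with n = 2.
Q = [Cu²⁺]_dilute/[Cu²⁺]_conc = 5.4 × 10^-5/0.25 = 2.16 × 10^-4.
E = 0 − (RT/nF) ln Q = −((8.314×350)/(2×96500))(-8.440) = 0.1273 V.

0.13 V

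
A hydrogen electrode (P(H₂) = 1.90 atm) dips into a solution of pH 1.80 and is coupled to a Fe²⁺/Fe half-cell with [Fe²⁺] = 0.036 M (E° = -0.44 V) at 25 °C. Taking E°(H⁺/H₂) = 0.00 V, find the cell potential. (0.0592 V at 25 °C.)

The hydrogen couple is the cathode, so E°_cell = 0.44 V; n = 2.
[H⁺] = 10^(−1.80) = 0.016 M, and Q = [Fe²⁺]·P(H₂) / [H⁺]^2 = 272.
E = E° − (0.0592/2) log Q = 0.44 − (0.0592/2)(2.435) = 0.368 V.

0.37 V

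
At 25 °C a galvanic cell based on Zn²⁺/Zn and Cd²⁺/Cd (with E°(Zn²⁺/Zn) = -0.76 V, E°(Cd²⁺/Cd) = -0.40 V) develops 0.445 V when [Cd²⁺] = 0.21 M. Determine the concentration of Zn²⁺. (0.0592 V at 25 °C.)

From the Nernst equation, log Q = n(E° − E)/0.0592 = 2(0.36 − 0.445)/0.0592 = -2.872, so Q = 0.00134.
With Q = [Zn²⁺]/[Cd²⁺] and the known concentrations, [Zn²⁺] in the numerator gives [Zn²⁺] = 2.8 × 10^-4 M.

2.8 × 10^-4 M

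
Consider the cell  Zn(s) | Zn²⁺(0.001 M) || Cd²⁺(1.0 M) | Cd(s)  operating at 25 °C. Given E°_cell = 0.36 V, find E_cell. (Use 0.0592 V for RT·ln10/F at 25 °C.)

Balancing electrons gives n = 2; the reaction quotient is Q = [Zn²⁺]/[Cd²⁺] = 0.00100.
At 25 °C, E = E° − (0.0592/n) log Q = 0.36 − (0.0592/2)(-3.000) = 0.360 + 0.089 = 0.449 V.

0.449 V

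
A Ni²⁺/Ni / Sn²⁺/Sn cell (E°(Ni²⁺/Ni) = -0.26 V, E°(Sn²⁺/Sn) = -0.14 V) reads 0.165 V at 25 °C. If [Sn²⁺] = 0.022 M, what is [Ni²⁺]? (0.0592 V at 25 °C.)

6.6 × 10^-4 M

From the Nernst equation, log Q = n(E° − E)/0.0592 = 2(0.12 − 0.165)/0.0592 = -1.520, so Q = 0.0302.
With Q = [Ni²⁺]/[Sn²⁺] and the known concentrations, [Ni²⁺] in the numerator gives [Ni²⁺] = 6.6 × 10^-4 M.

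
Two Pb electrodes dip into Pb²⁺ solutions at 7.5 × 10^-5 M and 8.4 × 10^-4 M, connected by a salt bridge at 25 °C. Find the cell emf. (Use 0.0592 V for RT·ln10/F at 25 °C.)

0.031 V

Both half-cells are Pb²⁺/Pb, so E°_cell = 0. The concentrated side is the cathode; the cell reaction moves Pb²⁺ from high to low concentration with n = 2.
Q = [Pb²⁺]_dilute/[Pb²⁺]_conc = 7.5 × 10^-5/8.4 × 10^-4 = 0.0893.
E = 0 − (0.0592/2) log Q = −(0.0592/2)(-1.049) = 0.0311 V.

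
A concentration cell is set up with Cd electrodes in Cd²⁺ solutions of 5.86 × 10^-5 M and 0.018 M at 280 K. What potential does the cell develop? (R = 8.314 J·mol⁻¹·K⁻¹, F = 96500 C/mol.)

0.069 V

Both half-cells are Cd²⁺/Cd, so E°_cell = 0. The concentrated side is the cathode; the cell reaction moves Cd²⁺ from high to low concentration with n = 2.
Q = [Cd²⁺]_dilute/[Cd²⁺]_conc = 5.86 × 10^-5/0.018 = 0.00326.
E = 0 − (RT/nF) ln Q = −((8.314×280)/(2×96500))(-5.727) = 0.0691 V.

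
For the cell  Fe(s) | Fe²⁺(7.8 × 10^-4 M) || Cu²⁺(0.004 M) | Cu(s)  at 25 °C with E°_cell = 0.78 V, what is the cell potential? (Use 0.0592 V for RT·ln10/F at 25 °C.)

0.801 V

Balancing electrons gives n = 2; the reaction quotient is Q = [Fe²⁺]/[Cu²⁺] = 0.195.
At 25 °C, E = E° − (0.0592/n) log Q = 0.78 − (0.0592/2)(-0.710) = 0.780 + 0.021 = 0.801 V.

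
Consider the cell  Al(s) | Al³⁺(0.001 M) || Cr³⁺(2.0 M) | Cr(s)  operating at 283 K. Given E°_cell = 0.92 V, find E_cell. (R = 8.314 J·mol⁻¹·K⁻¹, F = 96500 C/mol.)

Balancing electrons gives n = 3; the reaction quotient is Q = [Al³⁺]/[Cr³⁺] = 5 × 10^-4.
E = E° − (RT/nF) ln Q = 0.92 − (8.314×283)/(3×96500) × (-7.601) = 0.920 + 0.062 = 0.982 V.

0.982 V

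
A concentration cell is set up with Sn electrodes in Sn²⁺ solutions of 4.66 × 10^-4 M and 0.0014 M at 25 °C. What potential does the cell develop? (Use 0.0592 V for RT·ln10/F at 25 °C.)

Both half-cells are Sn²⁺/Sn, so E°_cell = 0. The concentrated side is the cathode; the cell reaction moves Sn²⁺ from high to low concentration with n = 2.
Q = [Sn²⁺]_dilute/[Sn²⁺]_conc = 4.66 × 10^-4/0.0014 = 0.333.
E = 0 − (0.0592/2) log Q = −(0.0592/2)(-0.478) = 0.0141 V.

0.014 V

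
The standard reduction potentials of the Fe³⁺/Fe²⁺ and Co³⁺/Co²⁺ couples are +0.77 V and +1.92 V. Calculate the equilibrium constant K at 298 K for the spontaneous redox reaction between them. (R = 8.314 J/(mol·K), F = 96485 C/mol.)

2.8 × 10^19

E°_cell = +1.92 − (+0.77) = 1.15 V, with n = 1 electron transferred.
At equilibrium E = 0, so the Nernst equation gives ln K = nFE°/RT = (1)(96485)(1.15)/((8.314)(298)) = 44.78.
K = e^44.78 = 2.8 × 10^19.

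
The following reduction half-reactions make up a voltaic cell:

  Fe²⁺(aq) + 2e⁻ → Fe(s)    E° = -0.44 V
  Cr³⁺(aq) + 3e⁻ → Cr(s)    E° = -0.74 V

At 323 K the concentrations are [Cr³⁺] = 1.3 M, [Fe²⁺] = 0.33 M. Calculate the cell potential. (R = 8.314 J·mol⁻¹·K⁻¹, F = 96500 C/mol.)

The Fe²⁺/Fe couple has the higher reduction potential and acts as the cathode, so E°_cell = -0.44 − (-0.74) = 0.30 V.
Balancing electrons gives n = 6; the reaction quotient is Q = [Cr³⁺]^2/[Fe²⁺]^3 = 47.0.
E = E° − (RT/nF) ln Q = 0.30 − (8.314×323)/(6×96500) × (3.851) = 0.300 − 0.018 = 0.282 V.

0.282 V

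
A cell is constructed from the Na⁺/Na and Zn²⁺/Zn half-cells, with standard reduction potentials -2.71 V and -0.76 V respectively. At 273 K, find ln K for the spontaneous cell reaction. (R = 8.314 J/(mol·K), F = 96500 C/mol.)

E°_cell = -0.76 − (-2.71) = 1.95 V, with n = 2 electrons transferred.
At equilibrium E = 0, so the Nernst equation gives ln K = nFE°/RT = (2)(96500)(1.95)/((8.314)(273)) = 165.81.

ln K = 165.8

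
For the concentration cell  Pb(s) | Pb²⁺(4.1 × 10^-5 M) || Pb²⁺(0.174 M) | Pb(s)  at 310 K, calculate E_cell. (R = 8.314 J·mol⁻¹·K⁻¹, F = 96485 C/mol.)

0.11 V

Both half-cells are Pb²⁺/Pb, so E°_cell = 0. The concentrated side is the cathode; the cell reaction moves Pb²⁺ from high to low concentration with n = 2.
Q = [Pb²⁺]_dilute/[Pb²⁺]_conc = 4.1 × 10^-5/0.174 = 2.36 × 10^-4.
E = 0 − (RT/nF) ln Q = −((8.314×310)/(2×96485))(-8.353) = 0.1116 V.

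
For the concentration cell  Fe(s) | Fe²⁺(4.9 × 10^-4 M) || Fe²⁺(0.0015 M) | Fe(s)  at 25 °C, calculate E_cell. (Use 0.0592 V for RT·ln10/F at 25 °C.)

Both half-cells are Fe²⁺/Fe, so E°_cell = 0. The concentrated side is the cathode; the cell reaction moves Fe²⁺ from high to low concentration with n = 2.
Q = [Fe²⁺]_dilute/[Fe²⁺]_conc = 4.9 × 10^-4/0.0015 = 0.327.
E = 0 − (0.0592/2) log Q = −(0.0592/2)(-0.486) = 0.0144 V.

0.014 V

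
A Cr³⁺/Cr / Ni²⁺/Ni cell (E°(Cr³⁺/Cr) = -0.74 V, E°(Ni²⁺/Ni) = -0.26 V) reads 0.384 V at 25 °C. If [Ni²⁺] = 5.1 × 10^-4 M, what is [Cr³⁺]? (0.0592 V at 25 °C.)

From the Nernst equation, log Q = n(E° − E)/0.0592 = 6(0.48 − 0.384)/0.0592 = 9.730, so Q = 5.37 × 10^9.
With Q = [Cr³⁺]^2/[Ni²⁺]^3 and the known concentrations, [Cr³⁺]^2 in the numerator gives [Cr³⁺] = 0.84 M.

0.84 M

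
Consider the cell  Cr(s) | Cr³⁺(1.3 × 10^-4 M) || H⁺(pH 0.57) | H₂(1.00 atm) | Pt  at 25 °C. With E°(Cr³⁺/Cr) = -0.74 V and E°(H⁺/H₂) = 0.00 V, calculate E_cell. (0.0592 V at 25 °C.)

0.78 V

The hydrogen couple is the cathode, so E°_cell = 0.74 V; n = 6.
[H⁺] = 10^(−0.57) = 0.27 M, and Q = [Cr³⁺]^2·P(H₂)^3 / [H⁺]^6 = 4.45 × 10^-5.
E = E° − (0.0592/6) log Q = 0.74 − (0.0592/6)(-4.352) = 0.783 V.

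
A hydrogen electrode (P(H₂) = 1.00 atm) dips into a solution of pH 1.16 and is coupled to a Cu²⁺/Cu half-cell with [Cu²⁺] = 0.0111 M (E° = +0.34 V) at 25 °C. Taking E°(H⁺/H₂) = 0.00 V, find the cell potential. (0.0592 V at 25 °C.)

0.35 V

The Cu²⁺/Cu couple is the cathode, so E°_cell = 0.34 V; n = 2.
[H⁺] = 10^(−1.16) = 0.069 M, and Q = [H⁺]^2 / ([Cu²⁺]·P(H₂)) = 0.431.
E = E° − (0.0592/2) log Q = 0.34 − (0.0592/2)(-0.365) = 0.351 V.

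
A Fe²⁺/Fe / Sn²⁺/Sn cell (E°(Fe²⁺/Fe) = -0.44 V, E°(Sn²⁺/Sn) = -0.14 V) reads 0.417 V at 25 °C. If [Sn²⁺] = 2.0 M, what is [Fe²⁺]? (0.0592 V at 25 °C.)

From the Nernst equation, log Q = n(E° − E)/0.0592 = 2(0.30 − 0.417)/0.0592 = -3.953, so Q = 1.12 × 10^-4.
With Q = [Fe²⁺]/[Sn²⁺] and the known concentrations, [Fe²⁺] in the numerator gives [Fe²⁺] = 2.2 × 10^-4 M.

2.2 × 10^-4 M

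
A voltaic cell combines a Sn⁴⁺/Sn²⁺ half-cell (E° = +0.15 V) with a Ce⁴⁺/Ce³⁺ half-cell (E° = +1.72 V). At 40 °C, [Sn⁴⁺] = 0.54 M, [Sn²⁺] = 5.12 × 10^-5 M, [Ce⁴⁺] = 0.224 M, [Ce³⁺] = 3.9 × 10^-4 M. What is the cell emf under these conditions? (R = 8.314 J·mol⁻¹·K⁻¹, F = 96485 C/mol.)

1.62 V

The Ce⁴⁺/Ce³⁺ couple has the higher reduction potential and acts as the cathode, so E°_cell = +1.72 − (+0.15) = 1.57 V.
Balancing electrons gives n = 2; the reaction quotient is Q = [Sn⁴⁺]·[Ce³⁺]^2/([Sn²⁺]·[Ce⁴⁺]^2) = 0.0320.
E = E° − (RT/nF) ln Q = 1.57 − (8.314×313)/(2×96485) × (-3.443) = 1.570 + 0.046 = 1.616 V.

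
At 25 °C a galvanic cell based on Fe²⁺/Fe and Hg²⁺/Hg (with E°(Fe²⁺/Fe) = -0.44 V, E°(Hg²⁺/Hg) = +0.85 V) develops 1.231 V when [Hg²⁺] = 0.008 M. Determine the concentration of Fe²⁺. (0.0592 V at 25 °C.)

From the Nernst equation, log Q = n(E° − E)/0.0592 = 2(1.29 − 1.231)/0.0592 = 1.993, so Q = 98.5.
With Q = [Fe²⁺]/[Hg²⁺] and the known concentrations, [Fe²⁺] in the numerator gives [Fe²⁺] = 0.79 M.

0.79 M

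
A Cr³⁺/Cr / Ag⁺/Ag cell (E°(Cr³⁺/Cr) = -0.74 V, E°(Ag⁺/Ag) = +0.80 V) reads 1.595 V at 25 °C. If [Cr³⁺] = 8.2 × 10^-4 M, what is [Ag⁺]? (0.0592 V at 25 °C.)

From the Nernst equation, log Q = n(E° − E)/0.0592 = 3(1.54 − 1.595)/0.0592 = -2.787, so Q = 0.00163.
With Q = [Cr³⁺]/[Ag⁺]^3 and the known concentrations, [Ag⁺]^3 in the denominator gives [Ag⁺] = 0.79 M.

0.79 M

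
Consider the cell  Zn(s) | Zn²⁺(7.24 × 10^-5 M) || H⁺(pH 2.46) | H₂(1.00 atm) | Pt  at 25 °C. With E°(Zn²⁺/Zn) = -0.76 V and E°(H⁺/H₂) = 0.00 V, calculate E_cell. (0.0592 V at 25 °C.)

The hydrogen couple is the cathode, so E°_cell = 0.76 V; n = 2.
[H⁺] = 10^(−2.46) = 0.0035 M, and Q = [Zn²⁺]·P(H₂) / [H⁺]^2 = 6.02.
E = E° − (0.0592/2) log Q = 0.76 − (0.0592/2)(0.780) = 0.737 V.

0.74 V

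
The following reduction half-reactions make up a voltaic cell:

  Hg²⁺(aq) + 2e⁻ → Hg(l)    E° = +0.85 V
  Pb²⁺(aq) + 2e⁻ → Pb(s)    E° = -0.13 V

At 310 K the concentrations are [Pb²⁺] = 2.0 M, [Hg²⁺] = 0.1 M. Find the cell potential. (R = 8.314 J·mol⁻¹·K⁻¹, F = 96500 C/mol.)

0.940 V

The Hg²⁺/Hg couple has the higher reduction potential and acts as the cathode, so E°_cell = +0.85 − (-0.13) = 0.98 V.
Balancing electrons gives n = 2; the reaction quotient is Q = [Pb²⁺]/[Hg²⁺] = 20.0.
E = E° − (RT/nF) ln Q = 0.98 − (8.314×310)/(2×96500) × (2.996) = 0.980 − 0.040 = 0.940 V.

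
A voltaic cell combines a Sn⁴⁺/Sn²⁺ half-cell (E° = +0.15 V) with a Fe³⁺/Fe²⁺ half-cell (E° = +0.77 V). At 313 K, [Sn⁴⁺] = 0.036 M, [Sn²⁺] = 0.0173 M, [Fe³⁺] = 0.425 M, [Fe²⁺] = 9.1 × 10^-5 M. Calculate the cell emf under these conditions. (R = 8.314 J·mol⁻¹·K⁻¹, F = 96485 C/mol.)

The Fe³⁺/Fe²⁺ couple has the higher reduction potential and acts as the cathode, so E°_cell = +0.77 − (+0.15) = 0.62 V.
Balancing electrons gives n = 2; the reaction quotient is Q = [Sn⁴⁺]·[Fe²⁺]^2/([Sn²⁺]·[Fe³⁺]^2) = 9.54 × 10^-8.
E = E° − (RT/nF) ln Q = 0.62 − (8.314×313)/(2×96485) × (-16.165) = 0.620 + 0.218 = 0.838 V.

0.838 V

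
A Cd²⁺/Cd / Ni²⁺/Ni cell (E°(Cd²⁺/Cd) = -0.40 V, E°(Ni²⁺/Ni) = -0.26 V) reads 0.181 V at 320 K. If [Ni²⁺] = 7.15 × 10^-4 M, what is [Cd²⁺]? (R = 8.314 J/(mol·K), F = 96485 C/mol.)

3.7 × 10^-5 M

From the Nernst equation, ln Q = nF(E° − E)/RT = 2×96485×(0.14 − 0.181)/(8.314×320) = -2.974, so Q = 0.0511.
With Q = [Cd²⁺]/[Ni²⁺] and the known concentrations, [Cd²⁺] in the numerator gives [Cd²⁺] = 3.7 × 10^-5 M.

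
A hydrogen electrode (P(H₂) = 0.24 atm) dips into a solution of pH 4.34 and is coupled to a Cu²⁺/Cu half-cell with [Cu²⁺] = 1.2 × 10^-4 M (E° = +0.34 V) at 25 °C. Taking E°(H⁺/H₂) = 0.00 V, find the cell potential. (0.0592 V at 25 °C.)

The Cu²⁺/Cu couple is the cathode, so E°_cell = 0.34 V; n = 2.
[H⁺] = 10^(−4.34) = 4.6 × 10^-5 M, and Q = [H⁺]^2 / ([Cu²⁺]·P(H₂)) = 7.25 × 10^-5.
E = E° − (0.0592/2) log Q = 0.34 − (0.0592/2)(-4.139) = 0.463 V.

0.46 V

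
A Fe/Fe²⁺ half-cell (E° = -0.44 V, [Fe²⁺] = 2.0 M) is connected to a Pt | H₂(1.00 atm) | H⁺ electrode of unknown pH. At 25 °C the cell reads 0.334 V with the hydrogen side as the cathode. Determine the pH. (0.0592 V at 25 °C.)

E°_cell = 0.44 V and n = 2.
log Q = n(E° − E)/0.0592 = 2×(0.44 − 0.334)/0.0592 = 3.581.
With Q = [Fe²⁺]·P(H₂) / [H⁺]^2, solving for [H⁺] gives log[H⁺] = -1.640, so pH = 1.64.

pH = 1.64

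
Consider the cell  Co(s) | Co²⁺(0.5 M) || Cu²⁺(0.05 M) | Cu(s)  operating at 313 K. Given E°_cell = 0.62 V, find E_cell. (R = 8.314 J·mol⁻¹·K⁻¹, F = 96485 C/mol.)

Balancing electrons gives n = 2; the reaction quotient is Q = [Co²⁺]/[Cu²⁺] = 10.0.
E = E° − (RT/nF) ln Q = 0.62 − (8.314×313)/(2×96485) × (2.303) = 0.620 − 0.031 = 0.589 V.

0.589 V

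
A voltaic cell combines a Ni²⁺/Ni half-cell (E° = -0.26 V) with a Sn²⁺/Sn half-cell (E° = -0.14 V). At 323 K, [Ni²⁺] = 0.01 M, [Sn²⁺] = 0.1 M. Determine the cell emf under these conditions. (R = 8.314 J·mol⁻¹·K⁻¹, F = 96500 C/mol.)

The Sn²⁺/Sn couple has the higher reduction potential and acts as the cathode, so E°_cell = -0.14 − (-0.26) = 0.12 V.
Balancing electrons gives n = 2; the reaction quotient is Q = [Ni²⁺]/[Sn²⁺] = 0.100.
E = E° − (RT/nF) ln Q = 0.12 − (8.314×323)/(2×96500) × (-2.303) = 0.120 + 0.032 = 0.152 V.

0.152 V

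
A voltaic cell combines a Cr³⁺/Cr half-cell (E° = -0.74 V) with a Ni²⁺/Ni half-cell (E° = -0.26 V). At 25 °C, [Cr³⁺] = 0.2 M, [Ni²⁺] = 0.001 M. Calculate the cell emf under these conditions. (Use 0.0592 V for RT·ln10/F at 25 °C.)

The Ni²⁺/Ni couple has the higher reduction potential and acts as the cathode, so E°_cell = -0.26 − (-0.74) = 0.48 V.
Balancing electrons gives n = 6; the reaction quotient is Q = [Cr³⁺]^2/[Ni²⁺]^3 = 4 × 10^7.
At 25 °C, E = E° − (0.0592/n) log Q = 0.48 − (0.0592/6)(7.602) = 0.480 − 0.075 = 0.405 V.

0.405 V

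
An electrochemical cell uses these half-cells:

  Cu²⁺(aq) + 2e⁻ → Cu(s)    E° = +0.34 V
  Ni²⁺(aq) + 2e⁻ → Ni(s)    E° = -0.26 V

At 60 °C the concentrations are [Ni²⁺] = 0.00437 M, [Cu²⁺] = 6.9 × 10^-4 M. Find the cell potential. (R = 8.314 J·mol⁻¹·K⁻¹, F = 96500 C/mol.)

0.574 V

The Cu²⁺/Cu couple has the higher reduction potential and acts as the cathode, so E°_cell = +0.34 − (-0.26) = 0.60 V.
Balancing electrons gives n = 2; the reaction quotient is Q = [Ni²⁺]/[Cu²⁺] = 6.33.
E = E° − (RT/nF) ln Q = 0.60 − (8.314×333)/(2×96500) × (1.846) = 0.600 − 0.026 = 0.574 V.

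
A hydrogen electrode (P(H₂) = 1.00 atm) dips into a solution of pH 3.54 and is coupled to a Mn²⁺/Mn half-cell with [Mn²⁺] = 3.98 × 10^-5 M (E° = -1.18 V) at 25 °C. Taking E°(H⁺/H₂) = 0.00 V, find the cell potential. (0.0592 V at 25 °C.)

1.10 V

The hydrogen couple is the cathode, so E°_cell = 1.18 V; n = 2.
[H⁺] = 10^(−3.54) = 2.9 × 10^-4 M, and Q = [Mn²⁺]·P(H₂) / [H⁺]^2 = 479.
E = E° − (0.0592/2) log Q = 1.18 − (0.0592/2)(2.680) = 1.101 V.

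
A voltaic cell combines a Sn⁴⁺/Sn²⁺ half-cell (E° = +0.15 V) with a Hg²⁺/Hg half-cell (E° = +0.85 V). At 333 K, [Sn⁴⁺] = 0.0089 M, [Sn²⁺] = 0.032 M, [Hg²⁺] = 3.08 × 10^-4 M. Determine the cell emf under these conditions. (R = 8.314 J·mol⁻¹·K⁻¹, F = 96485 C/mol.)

The Hg²⁺/Hg couple has the higher reduction potential and acts as the cathode, so E°_cell = +0.85 − (+0.15) = 0.70 V.
Balancing electrons gives n = 2; the reaction quotient is Q = [Sn⁴⁺]/([Sn²⁺]·[Hg²⁺]) = 903.
E = E° − (RT/nF) ln Q = 0.70 − (8.314×333)/(2×96485) × (6.806) = 0.700 − 0.098 = 0.602 V.

0.602 V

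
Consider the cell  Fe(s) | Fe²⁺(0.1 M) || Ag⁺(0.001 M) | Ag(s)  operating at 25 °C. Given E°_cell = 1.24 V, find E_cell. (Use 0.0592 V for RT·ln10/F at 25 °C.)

Balancing electrons gives n = 2; the reaction quotient is Q = [Fe²⁺]/[Ag⁺]^2 = 1 × 10^5.
At 25 °C, E = E° − (0.0592/n) log Q = 1.24 − (0.0592/2)(5.000) = 1.240 − 0.148 = 1.092 V.

1.09 V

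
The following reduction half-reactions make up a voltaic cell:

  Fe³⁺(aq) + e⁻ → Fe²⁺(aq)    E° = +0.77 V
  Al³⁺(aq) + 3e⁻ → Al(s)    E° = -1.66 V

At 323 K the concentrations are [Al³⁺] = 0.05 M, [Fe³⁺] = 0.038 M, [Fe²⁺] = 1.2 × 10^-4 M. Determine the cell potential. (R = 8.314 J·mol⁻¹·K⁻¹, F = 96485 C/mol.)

2.62 V

The Fe³⁺/Fe²⁺ couple has the higher reduction potential and acts as the cathode, so E°_cell = +0.77 − (-1.66) = 2.43 V.
Balancing electrons gives n = 3; the reaction quotient is Q = [Al³⁺]·[Fe²⁺]^3/[Fe³⁺]^3 = 1.57 × 10^-9.
E = E° − (RT/nF) ln Q = 2.43 − (8.314×323)/(3×96485) × (-20.269) = 2.430 + 0.188 = 2.618 V.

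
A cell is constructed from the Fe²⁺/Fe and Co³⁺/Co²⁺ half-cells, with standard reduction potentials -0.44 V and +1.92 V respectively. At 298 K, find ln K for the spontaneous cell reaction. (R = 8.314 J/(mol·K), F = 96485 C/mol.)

E°_cell = +1.92 − (-0.44) = 2.36 V, with n = 2 electrons transferred.
At equilibrium E = 0, so the Nernst equation gives ln K = nFE°/RT = (2)(96485)(2.36)/((8.314)(298)) = 183.81.

ln K = 183.8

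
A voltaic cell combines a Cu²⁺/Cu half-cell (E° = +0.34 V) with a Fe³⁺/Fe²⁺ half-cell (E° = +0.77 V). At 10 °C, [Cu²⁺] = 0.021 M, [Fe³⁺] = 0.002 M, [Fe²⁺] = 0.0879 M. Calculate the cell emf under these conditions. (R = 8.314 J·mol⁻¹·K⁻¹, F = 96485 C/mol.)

0.385 V

The Fe³⁺/Fe²⁺ couple has the higher reduction potential and acts as the cathode, so E°_cell = +0.77 − (+0.34) = 0.43 V.
Balancing electrons gives n = 2; the reaction quotient is Q = [Cu²⁺]·[Fe²⁺]^2/[Fe³⁺]^2 = 40.6.
E = E° − (RT/nF) ln Q = 0.43 − (8.314×283)/(2×96485) × (3.703) = 0.430 − 0.045 = 0.385 V.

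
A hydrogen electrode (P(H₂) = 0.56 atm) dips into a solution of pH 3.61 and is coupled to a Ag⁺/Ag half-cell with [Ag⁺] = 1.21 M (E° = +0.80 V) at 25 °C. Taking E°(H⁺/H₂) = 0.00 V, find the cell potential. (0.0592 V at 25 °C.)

1.01 V

The Ag⁺/Ag couple is the cathode, so E°_cell = 0.80 V; n = 2.
[H⁺] = 10^(−3.61) = 2.5 × 10^-4 M, and Q = [H⁺]^2 / ([Ag⁺]^2·P(H₂)) = 7.35 × 10^-8.
E = E° − (0.0592/2) log Q = 0.80 − (0.0592/2)(-7.134) = 1.011 V.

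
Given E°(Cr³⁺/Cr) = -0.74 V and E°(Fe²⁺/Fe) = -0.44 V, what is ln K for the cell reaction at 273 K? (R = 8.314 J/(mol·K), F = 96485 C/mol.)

ln K = 76.5

E°_cell = -0.44 − (-0.74) = 0.30 V, with n = 6 electrons transferred.
At equilibrium E = 0, so the Nernst equation gives ln K = nFE°/RT = (6)(96485)(0.30)/((8.314)(273)) = 76.52.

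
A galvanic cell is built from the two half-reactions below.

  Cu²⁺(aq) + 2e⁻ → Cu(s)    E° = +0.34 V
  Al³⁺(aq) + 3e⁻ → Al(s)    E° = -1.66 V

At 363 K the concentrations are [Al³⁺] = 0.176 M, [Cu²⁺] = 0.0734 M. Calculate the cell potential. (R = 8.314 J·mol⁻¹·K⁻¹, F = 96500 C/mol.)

1.98 V

The Cu²⁺/Cu couple has the higher reduction potential and acts as the cathode, so E°_cell = +0.34 − (-1.66) = 2.00 V.
Balancing electrons gives n = 6; the reaction quotient is Q = [Al³⁺]^2/[Cu²⁺]^3 = 78.3.
E = E° − (RT/nF) ln Q = 2.00 − (8.314×363)/(6×96500) × (4.361) = 2.000 − 0.023 = 1.977 V.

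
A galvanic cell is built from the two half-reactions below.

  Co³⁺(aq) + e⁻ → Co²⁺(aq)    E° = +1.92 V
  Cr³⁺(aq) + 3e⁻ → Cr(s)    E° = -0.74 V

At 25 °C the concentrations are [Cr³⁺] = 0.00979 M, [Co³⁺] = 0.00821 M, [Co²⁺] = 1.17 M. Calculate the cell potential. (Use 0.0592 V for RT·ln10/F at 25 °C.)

2.57 V

The Co³⁺/Co²⁺ couple has the higher reduction potential and acts as the cathode, so E°_cell = +1.92 − (-0.74) = 2.66 V.
Balancing electrons gives n = 3; the reaction quotient is Q = [Cr³⁺]·[Co²⁺]^3/[Co³⁺]^3 = 2.83 × 10^4.
At 25 °C, E = E° − (0.0592/n) log Q = 2.66 − (0.0592/3)(4.452) = 2.660 − 0.088 = 2.572 V.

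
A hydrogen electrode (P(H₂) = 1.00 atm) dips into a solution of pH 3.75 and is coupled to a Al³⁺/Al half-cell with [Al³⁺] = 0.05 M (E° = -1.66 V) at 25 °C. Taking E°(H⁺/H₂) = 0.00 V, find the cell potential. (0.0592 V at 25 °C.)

The hydrogen couple is the cathode, so E°_cell = 1.66 V; n = 6.
[H⁺] = 10^(−3.75) = 1.8 × 10^-4 M, and Q = [Al³⁺]^2·P(H₂)^3 / [H⁺]^6 = 7.91 × 10^19.
E = E° − (0.0592/6) log Q = 1.66 − (0.0592/6)(19.898) = 1.464 V.

1.46 V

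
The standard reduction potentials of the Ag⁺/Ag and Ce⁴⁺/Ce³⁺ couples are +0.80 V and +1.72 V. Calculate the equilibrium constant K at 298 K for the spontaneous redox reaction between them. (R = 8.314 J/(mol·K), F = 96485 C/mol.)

3.6 × 10^15

E°_cell = +1.72 − (+0.80) = 0.92 V, with n = 1 electron transferred.
At equilibrium E = 0, so the Nernst equation gives ln K = nFE°/RT = (1)(96485)(0.92)/((8.314)(298)) = 35.83.
K = e^35.83 = 3.6 × 10^15.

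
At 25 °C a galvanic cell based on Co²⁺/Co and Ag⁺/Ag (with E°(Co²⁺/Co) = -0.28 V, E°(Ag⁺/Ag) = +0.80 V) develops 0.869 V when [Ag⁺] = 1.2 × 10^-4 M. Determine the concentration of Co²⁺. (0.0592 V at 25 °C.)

From the Nernst equation, log Q = n(E° − E)/0.0592 = 2(1.08 − 0.869)/0.0592 = 7.128, so Q = 1.34 × 10^7.
With Q = [Co²⁺]/[Ag⁺]^2 and the known concentrations, [Co²⁺] in the numerator gives [Co²⁺] = 0.19 M.

0.19 M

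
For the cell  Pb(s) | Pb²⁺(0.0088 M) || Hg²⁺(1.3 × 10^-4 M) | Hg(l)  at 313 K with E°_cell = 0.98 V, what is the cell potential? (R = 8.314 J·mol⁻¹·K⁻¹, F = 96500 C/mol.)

0.923 V

Balancing electrons gives n = 2; the reaction quotient is Q = [Pb²⁺]/[Hg²⁺] = 67.7.
E = E° − (RT/nF) ln Q = 0.98 − (8.314×313)/(2×96500) × (4.215) = 0.980 − 0.057 = 0.923 V.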